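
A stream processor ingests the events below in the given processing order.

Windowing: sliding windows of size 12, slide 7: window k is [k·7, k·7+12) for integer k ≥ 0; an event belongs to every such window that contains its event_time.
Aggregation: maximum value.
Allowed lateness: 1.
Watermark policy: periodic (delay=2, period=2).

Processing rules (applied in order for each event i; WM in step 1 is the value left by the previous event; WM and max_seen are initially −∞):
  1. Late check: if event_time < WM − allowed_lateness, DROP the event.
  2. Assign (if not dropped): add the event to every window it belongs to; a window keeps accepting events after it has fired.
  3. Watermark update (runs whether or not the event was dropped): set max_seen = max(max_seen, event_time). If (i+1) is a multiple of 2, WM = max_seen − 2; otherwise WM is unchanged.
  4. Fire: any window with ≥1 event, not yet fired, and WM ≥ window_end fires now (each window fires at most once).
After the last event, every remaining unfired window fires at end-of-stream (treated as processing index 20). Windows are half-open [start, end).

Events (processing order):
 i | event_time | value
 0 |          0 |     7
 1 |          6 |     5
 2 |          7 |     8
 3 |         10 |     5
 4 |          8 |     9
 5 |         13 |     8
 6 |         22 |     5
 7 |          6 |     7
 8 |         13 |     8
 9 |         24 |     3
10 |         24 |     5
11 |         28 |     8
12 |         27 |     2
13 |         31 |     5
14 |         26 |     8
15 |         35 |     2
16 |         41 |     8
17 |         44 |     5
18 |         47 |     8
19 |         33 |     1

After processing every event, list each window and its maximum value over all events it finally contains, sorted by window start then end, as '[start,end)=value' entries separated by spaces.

[0,12)=9 [7,19)=9 [14,26)=5 [21,33)=8 [28,40)=8 [35,47)=8 [42,54)=8

i=0 t=0 v=7: → [0,12); WM=−∞
i=1 t=6 v=5: → [0,12); WM=4
i=2 t=7 v=8: → [7,19),[0,12); WM=4
i=3 t=10 v=5: → [7,19),[0,12); WM=8
i=4 t=8 v=9: → [7,19),[0,12); WM=8
i=5 t=13 v=8: → [7,19); WM=11
i=6 t=22 v=5: → [21,33),[14,26); WM=11
i=7 t=6 v=7: DROP (t<11-1); WM=20; [0,12) fires=9 [7,19) fires=9
i=8 t=13 v=8: DROP (t<20-1); WM=20
i=9 t=24 v=3: → [21,33),[14,26); WM=22
i=10 t=24 v=5: → [21,33),[14,26); WM=22
i=11 t=28 v=8: → [28,40),[21,33); WM=26; [14,26) fires=5
i=12 t=27 v=2: → [21,33); WM=26
i=13 t=31 v=5: → [28,40),[21,33); WM=29
i=14 t=26 v=8: DROP (t<29-1); WM=29
i=15 t=35 v=2: → [35,47),[28,40); WM=33; [21,33) fires=8
i=16 t=41 v=8: → [35,47); WM=33
i=17 t=44 v=5: → [42,54),[35,47); WM=42; [28,40) fires=8
i=18 t=47 v=8: → [42,54); WM=42
i=19 t=33 v=1: DROP (t<42-1); WM=45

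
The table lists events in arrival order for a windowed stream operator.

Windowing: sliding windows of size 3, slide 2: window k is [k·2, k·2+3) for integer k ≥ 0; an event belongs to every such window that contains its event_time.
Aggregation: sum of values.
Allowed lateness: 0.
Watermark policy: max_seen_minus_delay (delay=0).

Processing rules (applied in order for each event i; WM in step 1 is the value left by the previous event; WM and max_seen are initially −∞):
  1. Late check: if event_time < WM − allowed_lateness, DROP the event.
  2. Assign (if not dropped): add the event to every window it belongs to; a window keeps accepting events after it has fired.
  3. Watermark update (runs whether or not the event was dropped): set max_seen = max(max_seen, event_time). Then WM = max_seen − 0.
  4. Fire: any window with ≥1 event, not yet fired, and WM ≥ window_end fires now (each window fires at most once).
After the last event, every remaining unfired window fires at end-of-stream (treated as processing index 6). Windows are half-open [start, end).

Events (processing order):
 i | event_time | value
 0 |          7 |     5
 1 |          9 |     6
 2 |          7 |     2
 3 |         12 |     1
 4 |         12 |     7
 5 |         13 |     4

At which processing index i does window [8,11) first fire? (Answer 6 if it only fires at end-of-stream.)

i=0 t=7 v=5: → [6,9); WM=7
i=1 t=9 v=6: → [8,11); WM=9; [6,9) fires=5
i=2 t=7 v=2: DROP (t<9-0); WM=9
i=3 t=12 v=1: → [12,15),[10,13); WM=12; [8,11) fires=6
i=4 t=12 v=7: → [12,15),[10,13); WM=12
i=5 t=13 v=4: → [12,15); WM=13; [10,13) fires=8

3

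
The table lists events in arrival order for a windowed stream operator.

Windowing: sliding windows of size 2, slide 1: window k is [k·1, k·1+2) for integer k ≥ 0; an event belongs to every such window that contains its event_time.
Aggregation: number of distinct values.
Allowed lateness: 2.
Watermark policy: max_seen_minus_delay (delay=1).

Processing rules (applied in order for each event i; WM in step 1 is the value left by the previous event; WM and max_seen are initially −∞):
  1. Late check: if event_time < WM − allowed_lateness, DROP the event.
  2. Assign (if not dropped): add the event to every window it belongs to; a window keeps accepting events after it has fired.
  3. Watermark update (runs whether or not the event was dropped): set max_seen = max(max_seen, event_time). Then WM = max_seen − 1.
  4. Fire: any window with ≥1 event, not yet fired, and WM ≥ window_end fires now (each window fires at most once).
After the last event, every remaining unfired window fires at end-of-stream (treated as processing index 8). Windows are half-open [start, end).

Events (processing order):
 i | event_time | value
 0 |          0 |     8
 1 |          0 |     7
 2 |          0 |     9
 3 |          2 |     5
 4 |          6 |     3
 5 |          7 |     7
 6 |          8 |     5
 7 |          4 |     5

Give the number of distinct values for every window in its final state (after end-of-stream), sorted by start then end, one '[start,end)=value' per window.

i=0 t=0 v=8: → [0,2); WM=-1
i=1 t=0 v=7: → [0,2); WM=-1
i=2 t=0 v=9: → [0,2); WM=-1
i=3 t=2 v=5: → [2,4),[1,3); WM=1
i=4 t=6 v=3: → [6,8),[5,7); WM=5; [0,2) fires=3 [1,3) fires=1 [2,4) fires=1
i=5 t=7 v=7: → [7,9),[6,8); WM=6
i=6 t=8 v=5: → [8,10),[7,9); WM=7; [5,7) fires=1
i=7 t=4 v=5: DROP (t<7-2); WM=7

[0,2)=3 [1,3)=1 [2,4)=1 [5,7)=1 [6,8)=2 [7,9)=2 [8,10)=1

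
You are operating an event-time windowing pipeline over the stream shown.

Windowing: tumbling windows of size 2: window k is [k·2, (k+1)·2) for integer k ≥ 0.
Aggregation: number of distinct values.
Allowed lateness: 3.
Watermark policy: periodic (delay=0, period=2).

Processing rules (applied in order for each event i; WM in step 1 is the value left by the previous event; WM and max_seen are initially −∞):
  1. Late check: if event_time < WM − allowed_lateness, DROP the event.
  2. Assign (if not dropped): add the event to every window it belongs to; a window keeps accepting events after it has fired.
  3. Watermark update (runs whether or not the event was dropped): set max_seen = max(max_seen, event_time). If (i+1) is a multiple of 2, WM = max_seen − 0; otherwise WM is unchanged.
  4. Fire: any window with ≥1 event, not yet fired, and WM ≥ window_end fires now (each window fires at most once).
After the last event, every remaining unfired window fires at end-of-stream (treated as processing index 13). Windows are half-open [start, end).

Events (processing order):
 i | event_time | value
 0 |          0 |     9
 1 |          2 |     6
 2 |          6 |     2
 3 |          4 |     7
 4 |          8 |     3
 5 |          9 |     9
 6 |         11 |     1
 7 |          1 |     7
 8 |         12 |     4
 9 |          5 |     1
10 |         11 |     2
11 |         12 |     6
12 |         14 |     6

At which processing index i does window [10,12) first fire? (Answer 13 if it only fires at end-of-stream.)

i=0 t=0 v=9: → [0,2); WM=−∞
i=1 t=2 v=6: → [2,4); WM=2; [0,2) fires=1
i=2 t=6 v=2: → [6,8); WM=2
i=3 t=4 v=7: → [4,6); WM=6; [2,4) fires=1 [4,6) fires=1
i=4 t=8 v=3: → [8,10); WM=6
i=5 t=9 v=9: → [8,10); WM=9; [6,8) fires=1
i=6 t=11 v=1: → [10,12); WM=9
i=7 t=1 v=7: DROP (t<9-3); WM=11; [8,10) fires=2
i=8 t=12 v=4: → [12,14); WM=11
i=9 t=5 v=1: DROP (t<11-3); WM=12; [10,12) fires=1
i=10 t=11 v=2: → [10,12); WM=12
i=11 t=12 v=6: → [12,14); WM=12
i=12 t=14 v=6: → [14,16); WM=12

9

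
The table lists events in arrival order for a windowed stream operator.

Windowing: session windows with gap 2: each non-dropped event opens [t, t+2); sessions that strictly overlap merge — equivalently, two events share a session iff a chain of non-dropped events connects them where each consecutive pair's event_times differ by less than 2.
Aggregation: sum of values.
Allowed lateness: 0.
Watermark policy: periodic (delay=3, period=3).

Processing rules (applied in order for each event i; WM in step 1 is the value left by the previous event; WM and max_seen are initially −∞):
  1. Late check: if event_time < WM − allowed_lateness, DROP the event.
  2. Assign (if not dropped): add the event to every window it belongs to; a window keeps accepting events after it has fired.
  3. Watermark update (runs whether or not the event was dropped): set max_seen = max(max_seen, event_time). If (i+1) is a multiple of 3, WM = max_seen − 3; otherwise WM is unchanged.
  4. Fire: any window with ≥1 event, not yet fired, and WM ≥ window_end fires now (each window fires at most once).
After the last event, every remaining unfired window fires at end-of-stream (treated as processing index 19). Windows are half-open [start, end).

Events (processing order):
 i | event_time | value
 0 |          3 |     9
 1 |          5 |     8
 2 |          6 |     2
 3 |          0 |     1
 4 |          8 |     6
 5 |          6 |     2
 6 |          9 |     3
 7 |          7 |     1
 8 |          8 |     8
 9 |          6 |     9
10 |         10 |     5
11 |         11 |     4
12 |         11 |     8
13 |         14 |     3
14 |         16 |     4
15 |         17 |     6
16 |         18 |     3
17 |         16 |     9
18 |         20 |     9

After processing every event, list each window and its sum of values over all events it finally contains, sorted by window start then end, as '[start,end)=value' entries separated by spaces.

[3,5)=9 [5,13)=56 [14,16)=3 [16,20)=22 [20,22)=9

i=0 t=3 v=9: → [3,5); WM=−∞
i=1 t=5 v=8: → [5,7); WM=−∞
i=2 t=6 v=2: → [5,8); WM=3
i=3 t=0 v=1: DROP (t<3-0); WM=3
i=4 t=8 v=6: → [8,10); WM=3
i=5 t=6 v=2: → [5,8); WM=5
i=6 t=9 v=3: → [8,11); WM=5
i=7 t=7 v=1: → [5,11); WM=5
i=8 t=8 v=8: → [5,11); WM=6
i=9 t=6 v=9: → [5,11); WM=6
i=10 t=10 v=5: → [5,12); WM=6
i=11 t=11 v=4: → [5,13); WM=8
i=12 t=11 v=8: → [5,13); WM=8
i=13 t=14 v=3: → [14,16); WM=8
i=14 t=16 v=4: → [16,18); WM=13
i=15 t=17 v=6: → [16,19); WM=13
i=16 t=18 v=3: → [16,20); WM=13
i=17 t=16 v=9: → [16,20); WM=15
i=18 t=20 v=9: → [20,22); WM=15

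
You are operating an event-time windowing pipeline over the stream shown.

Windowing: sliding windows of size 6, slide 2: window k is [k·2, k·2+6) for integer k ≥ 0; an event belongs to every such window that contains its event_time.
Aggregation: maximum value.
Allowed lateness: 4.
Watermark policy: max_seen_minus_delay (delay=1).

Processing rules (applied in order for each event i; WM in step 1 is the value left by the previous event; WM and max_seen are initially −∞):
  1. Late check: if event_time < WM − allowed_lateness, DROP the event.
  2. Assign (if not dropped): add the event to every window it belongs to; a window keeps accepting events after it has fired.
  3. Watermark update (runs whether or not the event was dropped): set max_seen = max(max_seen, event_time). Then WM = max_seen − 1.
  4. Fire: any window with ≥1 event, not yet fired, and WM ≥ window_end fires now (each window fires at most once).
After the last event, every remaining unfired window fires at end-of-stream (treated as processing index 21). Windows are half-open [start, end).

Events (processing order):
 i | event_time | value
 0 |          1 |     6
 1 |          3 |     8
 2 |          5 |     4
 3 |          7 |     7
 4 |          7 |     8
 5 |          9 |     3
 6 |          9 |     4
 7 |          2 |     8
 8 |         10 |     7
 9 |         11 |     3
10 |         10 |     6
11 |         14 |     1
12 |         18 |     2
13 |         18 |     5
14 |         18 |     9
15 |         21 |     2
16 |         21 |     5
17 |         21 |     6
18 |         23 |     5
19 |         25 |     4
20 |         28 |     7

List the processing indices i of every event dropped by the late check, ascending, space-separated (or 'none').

7

i=0 t=1 v=6: → [0,6); WM=0
i=1 t=3 v=8: → [2,8),[0,6); WM=2
i=2 t=5 v=4: → [4,10),[2,8),[0,6); WM=4
i=3 t=7 v=7: → [6,12),[4,10),[2,8); WM=6; [0,6) fires=8
i=4 t=7 v=8: → [6,12),[4,10),[2,8); WM=6
i=5 t=9 v=3: → [8,14),[6,12),[4,10); WM=8; [2,8) fires=8
i=6 t=9 v=4: → [8,14),[6,12),[4,10); WM=8
i=7 t=2 v=8: DROP (t<8-4); WM=8
i=8 t=10 v=7: → [10,16),[8,14),[6,12); WM=9
i=9 t=11 v=3: → [10,16),[8,14),[6,12); WM=10; [4,10) fires=8
i=10 t=10 v=6: → [10,16),[8,14),[6,12); WM=10
i=11 t=14 v=1: → [14,20),[12,18),[10,16); WM=13; [6,12) fires=8
i=12 t=18 v=2: → [18,24),[16,22),[14,20); WM=17; [8,14) fires=7 [10,16) fires=7
i=13 t=18 v=5: → [18,24),[16,22),[14,20); WM=17
i=14 t=18 v=9: → [18,24),[16,22),[14,20); WM=17
i=15 t=21 v=2: → [20,26),[18,24),[16,22); WM=20; [12,18) fires=1 [14,20) fires=9
i=16 t=21 v=5: → [20,26),[18,24),[16,22); WM=20
i=17 t=21 v=6: → [20,26),[18,24),[16,22); WM=20
i=18 t=23 v=5: → [22,28),[20,26),[18,24); WM=22; [16,22) fires=9
i=19 t=25 v=4: → [24,30),[22,28),[20,26); WM=24; [18,24) fires=9
i=20 t=28 v=7: → [28,34),[26,32),[24,30); WM=27; [20,26) fires=6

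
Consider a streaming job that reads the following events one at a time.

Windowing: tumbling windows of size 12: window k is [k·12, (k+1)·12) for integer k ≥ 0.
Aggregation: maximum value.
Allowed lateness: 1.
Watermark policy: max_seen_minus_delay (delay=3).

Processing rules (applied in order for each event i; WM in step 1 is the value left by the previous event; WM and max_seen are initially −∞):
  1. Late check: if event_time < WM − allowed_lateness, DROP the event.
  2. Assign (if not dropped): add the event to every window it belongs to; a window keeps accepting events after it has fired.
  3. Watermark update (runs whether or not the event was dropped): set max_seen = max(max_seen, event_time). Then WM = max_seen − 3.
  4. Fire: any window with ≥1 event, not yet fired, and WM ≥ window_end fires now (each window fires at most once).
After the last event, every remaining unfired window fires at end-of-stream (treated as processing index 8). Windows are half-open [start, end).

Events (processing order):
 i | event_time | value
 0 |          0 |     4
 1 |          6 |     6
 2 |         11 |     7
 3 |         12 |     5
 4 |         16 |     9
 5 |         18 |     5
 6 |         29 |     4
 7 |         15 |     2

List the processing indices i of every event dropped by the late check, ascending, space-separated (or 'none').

7

i=0 t=0 v=4: → [0,12); WM=-3
i=1 t=6 v=6: → [0,12); WM=3
i=2 t=11 v=7: → [0,12); WM=8
i=3 t=12 v=5: → [12,24); WM=9
i=4 t=16 v=9: → [12,24); WM=13; [0,12) fires=7
i=5 t=18 v=5: → [12,24); WM=15
i=6 t=29 v=4: → [24,36); WM=26; [12,24) fires=9
i=7 t=15 v=2: DROP (t<26-1); WM=26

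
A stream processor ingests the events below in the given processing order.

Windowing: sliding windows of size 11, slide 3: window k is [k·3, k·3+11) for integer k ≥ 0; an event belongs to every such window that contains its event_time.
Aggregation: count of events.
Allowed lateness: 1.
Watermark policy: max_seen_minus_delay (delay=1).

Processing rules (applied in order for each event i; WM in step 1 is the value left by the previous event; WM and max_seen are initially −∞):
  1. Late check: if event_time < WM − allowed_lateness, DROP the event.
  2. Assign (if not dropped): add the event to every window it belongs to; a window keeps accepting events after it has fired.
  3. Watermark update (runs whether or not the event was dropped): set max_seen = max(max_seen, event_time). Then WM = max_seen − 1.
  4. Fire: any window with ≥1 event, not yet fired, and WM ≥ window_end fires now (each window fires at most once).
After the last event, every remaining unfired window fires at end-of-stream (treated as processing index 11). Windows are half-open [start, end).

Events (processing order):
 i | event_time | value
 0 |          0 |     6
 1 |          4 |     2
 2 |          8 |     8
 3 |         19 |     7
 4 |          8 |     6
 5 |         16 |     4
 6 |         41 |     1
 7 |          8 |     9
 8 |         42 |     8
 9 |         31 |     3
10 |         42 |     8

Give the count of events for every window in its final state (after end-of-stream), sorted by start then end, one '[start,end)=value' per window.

[0,11)=3 [3,14)=2 [6,17)=1 [9,20)=1 [12,23)=1 [15,26)=1 [18,29)=1 [33,44)=3 [36,47)=3 [39,50)=3 [42,53)=2

i=0 t=0 v=6: → [0,11); WM=-1
i=1 t=4 v=2: → [3,14),[0,11); WM=3
i=2 t=8 v=8: → [6,17),[3,14),[0,11); WM=7
i=3 t=19 v=7: → [18,29),[15,26),[12,23),[9,20); WM=18; [0,11) fires=3 [3,14) fires=2 [6,17) fires=1
i=4 t=8 v=6: DROP (t<18-1); WM=18
i=5 t=16 v=4: DROP (t<18-1); WM=18
i=6 t=41 v=1: → [39,50),[36,47),[33,44); WM=40; [9,20) fires=1 [12,23) fires=1 [15,26) fires=1 [18,29) fires=1
i=7 t=8 v=9: DROP (t<40-1); WM=40
i=8 t=42 v=8: → [42,53),[39,50),[36,47),[33,44); WM=41
i=9 t=31 v=3: DROP (t<41-1); WM=41
i=10 t=42 v=8: → [42,53),[39,50),[36,47),[33,44); WM=41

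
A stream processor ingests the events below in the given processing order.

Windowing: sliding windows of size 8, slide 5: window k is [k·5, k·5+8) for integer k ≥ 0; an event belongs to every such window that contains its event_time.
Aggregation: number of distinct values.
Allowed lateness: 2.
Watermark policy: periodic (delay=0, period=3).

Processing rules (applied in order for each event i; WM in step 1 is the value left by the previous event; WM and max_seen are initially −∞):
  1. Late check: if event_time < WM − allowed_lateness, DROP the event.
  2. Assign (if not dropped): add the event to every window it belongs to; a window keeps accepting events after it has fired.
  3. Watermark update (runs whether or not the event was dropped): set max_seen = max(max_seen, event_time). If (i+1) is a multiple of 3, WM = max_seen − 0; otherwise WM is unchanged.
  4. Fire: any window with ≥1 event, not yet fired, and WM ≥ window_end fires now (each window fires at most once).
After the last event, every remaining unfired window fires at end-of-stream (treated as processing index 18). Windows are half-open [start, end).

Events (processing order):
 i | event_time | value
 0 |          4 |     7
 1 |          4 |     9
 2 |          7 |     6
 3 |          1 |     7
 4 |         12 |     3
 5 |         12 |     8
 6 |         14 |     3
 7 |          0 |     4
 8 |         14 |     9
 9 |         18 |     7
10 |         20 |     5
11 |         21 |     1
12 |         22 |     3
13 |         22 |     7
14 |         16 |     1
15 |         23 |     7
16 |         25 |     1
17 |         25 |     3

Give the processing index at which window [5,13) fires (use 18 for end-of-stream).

i=0 t=4 v=7: → [0,8); WM=−∞
i=1 t=4 v=9: → [0,8); WM=−∞
i=2 t=7 v=6: → [5,13),[0,8); WM=7
i=3 t=1 v=7: DROP (t<7-2); WM=7
i=4 t=12 v=3: → [10,18),[5,13); WM=7
i=5 t=12 v=8: → [10,18),[5,13); WM=12; [0,8) fires=3
i=6 t=14 v=3: → [10,18); WM=12
i=7 t=0 v=4: DROP (t<12-2); WM=12
i=8 t=14 v=9: → [10,18); WM=14; [5,13) fires=3
i=9 t=18 v=7: → [15,23); WM=14
i=10 t=20 v=5: → [20,28),[15,23); WM=14
i=11 t=21 v=1: → [20,28),[15,23); WM=21; [10,18) fires=3
i=12 t=22 v=3: → [20,28),[15,23); WM=21
i=13 t=22 v=7: → [20,28),[15,23); WM=21
i=14 t=16 v=1: DROP (t<21-2); WM=22
i=15 t=23 v=7: → [20,28); WM=22
i=16 t=25 v=1: → [25,33),[20,28); WM=22
i=17 t=25 v=3: → [25,33),[20,28); WM=25; [15,23) fires=4

8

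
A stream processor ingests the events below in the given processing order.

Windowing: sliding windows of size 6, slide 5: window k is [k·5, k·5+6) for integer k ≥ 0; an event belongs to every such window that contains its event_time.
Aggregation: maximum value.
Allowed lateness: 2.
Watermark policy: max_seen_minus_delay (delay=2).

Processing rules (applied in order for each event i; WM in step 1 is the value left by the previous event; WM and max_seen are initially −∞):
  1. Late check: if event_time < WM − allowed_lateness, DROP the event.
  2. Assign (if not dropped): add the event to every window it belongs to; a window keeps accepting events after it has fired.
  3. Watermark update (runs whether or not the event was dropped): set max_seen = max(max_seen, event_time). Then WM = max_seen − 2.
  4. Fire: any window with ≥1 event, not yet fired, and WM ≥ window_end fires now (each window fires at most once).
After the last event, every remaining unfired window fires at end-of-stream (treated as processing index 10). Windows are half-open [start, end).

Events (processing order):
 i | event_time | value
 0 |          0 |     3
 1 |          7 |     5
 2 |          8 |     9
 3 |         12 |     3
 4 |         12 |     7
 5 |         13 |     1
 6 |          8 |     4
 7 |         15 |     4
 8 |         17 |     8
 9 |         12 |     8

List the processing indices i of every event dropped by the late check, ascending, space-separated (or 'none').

i=0 t=0 v=3: → [0,6); WM=-2
i=1 t=7 v=5: → [5,11); WM=5
i=2 t=8 v=9: → [5,11); WM=6; [0,6) fires=3
i=3 t=12 v=3: → [10,16); WM=10
i=4 t=12 v=7: → [10,16); WM=10
i=5 t=13 v=1: → [10,16); WM=11; [5,11) fires=9
i=6 t=8 v=4: DROP (t<11-2); WM=11
i=7 t=15 v=4: → [15,21),[10,16); WM=13
i=8 t=17 v=8: → [15,21); WM=15
i=9 t=12 v=8: DROP (t<15-2); WM=15

6 9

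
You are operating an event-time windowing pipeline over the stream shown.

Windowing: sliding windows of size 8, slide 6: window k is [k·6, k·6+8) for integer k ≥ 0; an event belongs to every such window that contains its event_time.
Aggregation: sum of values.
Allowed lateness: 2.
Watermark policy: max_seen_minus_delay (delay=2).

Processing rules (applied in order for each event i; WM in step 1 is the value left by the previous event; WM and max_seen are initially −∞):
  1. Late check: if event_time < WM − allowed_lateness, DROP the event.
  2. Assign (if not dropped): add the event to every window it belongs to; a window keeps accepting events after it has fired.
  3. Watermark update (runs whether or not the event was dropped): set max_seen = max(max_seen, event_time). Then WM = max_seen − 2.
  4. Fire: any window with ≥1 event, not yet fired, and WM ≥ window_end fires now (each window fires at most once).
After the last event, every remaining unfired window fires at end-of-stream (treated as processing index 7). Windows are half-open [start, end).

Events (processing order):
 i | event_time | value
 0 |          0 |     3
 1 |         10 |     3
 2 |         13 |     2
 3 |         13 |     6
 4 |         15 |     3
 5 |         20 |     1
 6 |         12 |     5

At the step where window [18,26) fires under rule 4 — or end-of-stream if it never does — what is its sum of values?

i=0 t=0 v=3: → [0,8); WM=-2
i=1 t=10 v=3: → [6,14); WM=8; [0,8) fires=3
i=2 t=13 v=2: → [12,20),[6,14); WM=11
i=3 t=13 v=6: → [12,20),[6,14); WM=11
i=4 t=15 v=3: → [12,20); WM=13
i=5 t=20 v=1: → [18,26); WM=18; [6,14) fires=11
i=6 t=12 v=5: DROP (t<18-2); WM=18

1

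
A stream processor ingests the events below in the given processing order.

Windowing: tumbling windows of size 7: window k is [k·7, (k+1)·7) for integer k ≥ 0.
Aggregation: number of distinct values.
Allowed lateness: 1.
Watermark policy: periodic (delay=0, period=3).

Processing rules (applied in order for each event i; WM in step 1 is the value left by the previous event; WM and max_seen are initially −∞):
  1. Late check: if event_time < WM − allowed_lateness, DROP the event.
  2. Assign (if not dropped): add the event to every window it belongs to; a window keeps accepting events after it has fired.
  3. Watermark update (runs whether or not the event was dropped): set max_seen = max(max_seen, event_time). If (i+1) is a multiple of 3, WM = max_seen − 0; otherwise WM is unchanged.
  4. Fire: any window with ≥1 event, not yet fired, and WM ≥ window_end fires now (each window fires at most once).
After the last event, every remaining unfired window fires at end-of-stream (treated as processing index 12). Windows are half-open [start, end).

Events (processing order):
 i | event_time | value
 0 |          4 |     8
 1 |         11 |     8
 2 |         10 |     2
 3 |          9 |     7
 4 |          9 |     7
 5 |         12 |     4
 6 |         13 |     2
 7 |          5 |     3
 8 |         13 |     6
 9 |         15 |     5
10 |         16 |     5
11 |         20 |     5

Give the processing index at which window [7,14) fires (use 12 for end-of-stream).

11

i=0 t=4 v=8: → [0,7); WM=−∞
i=1 t=11 v=8: → [7,14); WM=−∞
i=2 t=10 v=2: → [7,14); WM=11; [0,7) fires=1
i=3 t=9 v=7: DROP (t<11-1); WM=11
i=4 t=9 v=7: DROP (t<11-1); WM=11
i=5 t=12 v=4: → [7,14); WM=12
i=6 t=13 v=2: → [7,14); WM=12
i=7 t=5 v=3: DROP (t<12-1); WM=12
i=8 t=13 v=6: → [7,14); WM=13
i=9 t=15 v=5: → [14,21); WM=13
i=10 t=16 v=5: → [14,21); WM=13
i=11 t=20 v=5: → [14,21); WM=20; [7,14) fires=4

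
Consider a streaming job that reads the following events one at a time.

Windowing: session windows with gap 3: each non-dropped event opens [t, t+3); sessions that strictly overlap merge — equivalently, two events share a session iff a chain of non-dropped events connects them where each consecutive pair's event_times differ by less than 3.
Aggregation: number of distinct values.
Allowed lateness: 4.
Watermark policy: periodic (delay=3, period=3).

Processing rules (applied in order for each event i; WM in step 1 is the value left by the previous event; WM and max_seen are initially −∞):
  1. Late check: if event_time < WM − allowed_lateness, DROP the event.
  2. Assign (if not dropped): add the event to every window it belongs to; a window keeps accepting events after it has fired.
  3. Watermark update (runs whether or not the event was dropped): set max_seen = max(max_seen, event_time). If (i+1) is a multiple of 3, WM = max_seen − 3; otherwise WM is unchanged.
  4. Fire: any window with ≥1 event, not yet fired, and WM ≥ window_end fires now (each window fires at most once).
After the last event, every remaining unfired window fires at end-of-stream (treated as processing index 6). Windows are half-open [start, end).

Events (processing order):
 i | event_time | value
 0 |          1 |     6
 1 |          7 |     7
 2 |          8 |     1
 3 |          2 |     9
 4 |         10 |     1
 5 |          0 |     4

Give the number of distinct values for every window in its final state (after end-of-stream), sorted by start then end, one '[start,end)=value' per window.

[1,5)=2 [7,13)=2

i=0 t=1 v=6: → [1,4); WM=−∞
i=1 t=7 v=7: → [7,10); WM=−∞
i=2 t=8 v=1: → [7,11); WM=5
i=3 t=2 v=9: → [1,5); WM=5
i=4 t=10 v=1: → [7,13); WM=5
i=5 t=0 v=4: DROP (t<5-4); WM=7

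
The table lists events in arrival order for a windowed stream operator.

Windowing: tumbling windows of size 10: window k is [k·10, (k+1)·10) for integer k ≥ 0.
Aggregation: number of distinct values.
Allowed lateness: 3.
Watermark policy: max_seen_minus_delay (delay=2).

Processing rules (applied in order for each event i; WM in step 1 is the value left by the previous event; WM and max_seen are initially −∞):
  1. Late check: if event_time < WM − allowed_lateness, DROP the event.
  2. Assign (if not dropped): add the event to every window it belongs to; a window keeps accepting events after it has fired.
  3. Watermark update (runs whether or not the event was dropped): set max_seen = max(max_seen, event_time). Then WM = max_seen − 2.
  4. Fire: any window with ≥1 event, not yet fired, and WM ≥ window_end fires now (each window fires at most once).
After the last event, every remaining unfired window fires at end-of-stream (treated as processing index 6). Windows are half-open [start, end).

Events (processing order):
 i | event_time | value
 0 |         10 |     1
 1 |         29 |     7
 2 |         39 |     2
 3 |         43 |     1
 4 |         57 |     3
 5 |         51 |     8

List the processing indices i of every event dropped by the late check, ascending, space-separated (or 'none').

5

i=0 t=10 v=1: → [10,20); WM=8
i=1 t=29 v=7: → [20,30); WM=27; [10,20) fires=1
i=2 t=39 v=2: → [30,40); WM=37; [20,30) fires=1
i=3 t=43 v=1: → [40,50); WM=41; [30,40) fires=1
i=4 t=57 v=3: → [50,60); WM=55; [40,50) fires=1
i=5 t=51 v=8: DROP (t<55-3); WM=55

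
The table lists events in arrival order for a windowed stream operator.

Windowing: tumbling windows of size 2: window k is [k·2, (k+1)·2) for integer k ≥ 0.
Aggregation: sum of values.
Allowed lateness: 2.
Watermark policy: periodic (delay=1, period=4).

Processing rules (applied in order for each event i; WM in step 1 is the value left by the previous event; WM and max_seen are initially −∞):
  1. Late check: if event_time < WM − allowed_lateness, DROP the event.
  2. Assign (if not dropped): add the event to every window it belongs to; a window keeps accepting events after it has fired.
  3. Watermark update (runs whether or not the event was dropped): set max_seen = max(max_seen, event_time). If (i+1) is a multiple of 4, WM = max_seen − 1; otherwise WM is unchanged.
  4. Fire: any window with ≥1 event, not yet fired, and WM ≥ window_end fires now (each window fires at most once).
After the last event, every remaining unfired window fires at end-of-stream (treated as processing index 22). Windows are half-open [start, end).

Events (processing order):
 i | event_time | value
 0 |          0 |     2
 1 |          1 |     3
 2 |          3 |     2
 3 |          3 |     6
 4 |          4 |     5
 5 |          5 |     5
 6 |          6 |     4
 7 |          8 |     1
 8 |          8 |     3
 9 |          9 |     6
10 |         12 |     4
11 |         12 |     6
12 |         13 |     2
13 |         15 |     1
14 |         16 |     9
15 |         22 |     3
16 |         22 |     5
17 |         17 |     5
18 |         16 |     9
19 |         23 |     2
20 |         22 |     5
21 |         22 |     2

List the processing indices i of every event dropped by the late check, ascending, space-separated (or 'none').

i=0 t=0 v=2: → [0,2); WM=−∞
i=1 t=1 v=3: → [0,2); WM=−∞
i=2 t=3 v=2: → [2,4); WM=−∞
i=3 t=3 v=6: → [2,4); WM=2; [0,2) fires=5
i=4 t=4 v=5: → [4,6); WM=2
i=5 t=5 v=5: → [4,6); WM=2
i=6 t=6 v=4: → [6,8); WM=2
i=7 t=8 v=1: → [8,10); WM=7; [2,4) fires=8 [4,6) fires=10
i=8 t=8 v=3: → [8,10); WM=7
i=9 t=9 v=6: → [8,10); WM=7
i=10 t=12 v=4: → [12,14); WM=7
i=11 t=12 v=6: → [12,14); WM=11; [6,8) fires=4 [8,10) fires=10
i=12 t=13 v=2: → [12,14); WM=11
i=13 t=15 v=1: → [14,16); WM=11
i=14 t=16 v=9: → [16,18); WM=11
i=15 t=22 v=3: → [22,24); WM=21; [12,14) fires=12 [14,16) fires=1 [16,18) fires=9
i=16 t=22 v=5: → [22,24); WM=21
i=17 t=17 v=5: DROP (t<21-2); WM=21
i=18 t=16 v=9: DROP (t<21-2); WM=21
i=19 t=23 v=2: → [22,24); WM=22
i=20 t=22 v=5: → [22,24); WM=22
i=21 t=22 v=2: → [22,24); WM=22

17 18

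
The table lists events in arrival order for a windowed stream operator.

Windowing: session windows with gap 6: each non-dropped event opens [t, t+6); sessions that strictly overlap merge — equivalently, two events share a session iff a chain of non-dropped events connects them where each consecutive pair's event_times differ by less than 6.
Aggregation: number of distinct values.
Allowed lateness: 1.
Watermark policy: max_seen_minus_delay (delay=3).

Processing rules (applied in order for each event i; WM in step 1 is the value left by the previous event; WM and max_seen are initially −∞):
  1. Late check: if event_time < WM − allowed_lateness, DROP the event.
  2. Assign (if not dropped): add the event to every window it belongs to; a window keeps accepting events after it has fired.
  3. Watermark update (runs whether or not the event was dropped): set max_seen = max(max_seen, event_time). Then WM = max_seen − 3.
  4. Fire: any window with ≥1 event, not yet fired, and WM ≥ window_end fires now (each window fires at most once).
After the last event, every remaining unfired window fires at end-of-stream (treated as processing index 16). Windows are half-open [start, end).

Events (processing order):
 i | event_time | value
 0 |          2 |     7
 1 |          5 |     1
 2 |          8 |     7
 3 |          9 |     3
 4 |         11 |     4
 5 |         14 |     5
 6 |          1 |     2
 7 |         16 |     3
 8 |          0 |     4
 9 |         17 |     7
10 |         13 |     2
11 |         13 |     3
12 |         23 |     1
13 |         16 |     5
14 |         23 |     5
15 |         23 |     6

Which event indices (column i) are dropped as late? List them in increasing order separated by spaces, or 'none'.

6 8 13

i=0 t=2 v=7: → [2,8); WM=-1
i=1 t=5 v=1: → [2,11); WM=2
i=2 t=8 v=7: → [2,14); WM=5
i=3 t=9 v=3: → [2,15); WM=6
i=4 t=11 v=4: → [2,17); WM=8
i=5 t=14 v=5: → [2,20); WM=11
i=6 t=1 v=2: DROP (t<11-1); WM=11
i=7 t=16 v=3: → [2,22); WM=13
i=8 t=0 v=4: DROP (t<13-1); WM=13
i=9 t=17 v=7: → [2,23); WM=14
i=10 t=13 v=2: → [2,23); WM=14
i=11 t=13 v=3: → [2,23); WM=14
i=12 t=23 v=1: → [23,29); WM=20
i=13 t=16 v=5: DROP (t<20-1); WM=20
i=14 t=23 v=5: → [23,29); WM=20
i=15 t=23 v=6: → [23,29); WM=20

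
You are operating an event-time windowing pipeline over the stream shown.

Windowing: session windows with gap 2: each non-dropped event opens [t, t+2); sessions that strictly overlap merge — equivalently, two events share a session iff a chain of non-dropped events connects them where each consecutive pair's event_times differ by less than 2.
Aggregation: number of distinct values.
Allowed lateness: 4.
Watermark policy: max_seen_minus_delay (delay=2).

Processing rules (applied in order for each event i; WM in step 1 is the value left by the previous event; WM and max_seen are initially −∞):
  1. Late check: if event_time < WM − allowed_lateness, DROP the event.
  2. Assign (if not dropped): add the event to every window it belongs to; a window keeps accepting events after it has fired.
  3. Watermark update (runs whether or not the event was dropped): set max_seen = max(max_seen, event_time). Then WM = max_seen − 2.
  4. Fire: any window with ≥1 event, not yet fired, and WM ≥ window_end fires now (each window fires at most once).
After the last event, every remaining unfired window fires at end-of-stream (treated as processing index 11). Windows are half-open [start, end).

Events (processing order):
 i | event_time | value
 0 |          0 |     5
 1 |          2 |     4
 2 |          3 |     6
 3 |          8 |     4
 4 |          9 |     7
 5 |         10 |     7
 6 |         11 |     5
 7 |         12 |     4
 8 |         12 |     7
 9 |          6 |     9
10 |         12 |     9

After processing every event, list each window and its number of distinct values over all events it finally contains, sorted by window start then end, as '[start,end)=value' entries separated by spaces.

[0,2)=1 [2,5)=2 [6,8)=1 [8,14)=4

i=0 t=0 v=5: → [0,2); WM=-2
i=1 t=2 v=4: → [2,4); WM=0
i=2 t=3 v=6: → [2,5); WM=1
i=3 t=8 v=4: → [8,10); WM=6
i=4 t=9 v=7: → [8,11); WM=7
i=5 t=10 v=7: → [8,12); WM=8
i=6 t=11 v=5: → [8,13); WM=9
i=7 t=12 v=4: → [8,14); WM=10
i=8 t=12 v=7: → [8,14); WM=10
i=9 t=6 v=9: → [6,8); WM=10
i=10 t=12 v=9: → [8,14); WM=10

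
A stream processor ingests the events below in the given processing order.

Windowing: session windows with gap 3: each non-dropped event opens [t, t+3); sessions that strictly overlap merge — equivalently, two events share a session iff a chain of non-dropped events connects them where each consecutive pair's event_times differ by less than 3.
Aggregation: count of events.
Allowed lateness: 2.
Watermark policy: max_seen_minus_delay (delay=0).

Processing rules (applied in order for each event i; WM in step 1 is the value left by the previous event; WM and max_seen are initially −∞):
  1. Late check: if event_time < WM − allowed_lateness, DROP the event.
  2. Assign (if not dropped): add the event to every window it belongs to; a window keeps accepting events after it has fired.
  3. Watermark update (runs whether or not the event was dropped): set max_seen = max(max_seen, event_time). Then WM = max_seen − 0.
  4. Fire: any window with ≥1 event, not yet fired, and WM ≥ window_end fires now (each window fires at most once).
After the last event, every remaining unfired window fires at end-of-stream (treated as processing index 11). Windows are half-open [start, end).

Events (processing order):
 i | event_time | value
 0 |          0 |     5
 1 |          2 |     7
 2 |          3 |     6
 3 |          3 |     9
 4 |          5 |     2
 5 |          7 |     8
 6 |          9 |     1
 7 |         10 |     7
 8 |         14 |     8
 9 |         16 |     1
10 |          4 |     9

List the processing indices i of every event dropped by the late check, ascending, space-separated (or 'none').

i=0 t=0 v=5: → [0,3); WM=0
i=1 t=2 v=7: → [0,5); WM=2
i=2 t=3 v=6: → [0,6); WM=3
i=3 t=3 v=9: → [0,6); WM=3
i=4 t=5 v=2: → [0,8); WM=5
i=5 t=7 v=8: → [0,10); WM=7
i=6 t=9 v=1: → [0,12); WM=9
i=7 t=10 v=7: → [0,13); WM=10
i=8 t=14 v=8: → [14,17); WM=14
i=9 t=16 v=1: → [14,19); WM=16
i=10 t=4 v=9: DROP (t<16-2); WM=16

10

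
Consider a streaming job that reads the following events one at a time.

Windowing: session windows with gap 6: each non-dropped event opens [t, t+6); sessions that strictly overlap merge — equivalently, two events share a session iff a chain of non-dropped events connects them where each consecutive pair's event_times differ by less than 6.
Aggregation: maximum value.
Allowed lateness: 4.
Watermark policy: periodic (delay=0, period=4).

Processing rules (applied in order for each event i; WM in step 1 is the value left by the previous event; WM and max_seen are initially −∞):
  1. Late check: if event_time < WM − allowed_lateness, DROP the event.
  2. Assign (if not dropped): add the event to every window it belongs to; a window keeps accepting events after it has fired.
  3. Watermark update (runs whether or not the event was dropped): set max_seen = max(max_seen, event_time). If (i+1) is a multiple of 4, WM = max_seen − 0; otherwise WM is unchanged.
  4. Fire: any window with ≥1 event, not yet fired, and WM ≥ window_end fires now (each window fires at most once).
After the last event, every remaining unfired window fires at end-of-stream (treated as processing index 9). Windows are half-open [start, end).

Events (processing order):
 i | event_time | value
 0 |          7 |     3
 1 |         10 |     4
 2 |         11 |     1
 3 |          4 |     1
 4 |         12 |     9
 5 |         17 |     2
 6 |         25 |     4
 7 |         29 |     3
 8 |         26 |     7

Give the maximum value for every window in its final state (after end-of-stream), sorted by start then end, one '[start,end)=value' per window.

i=0 t=7 v=3: → [7,13); WM=−∞
i=1 t=10 v=4: → [7,16); WM=−∞
i=2 t=11 v=1: → [7,17); WM=−∞
i=3 t=4 v=1: → [4,17); WM=11
i=4 t=12 v=9: → [4,18); WM=11
i=5 t=17 v=2: → [4,23); WM=11
i=6 t=25 v=4: → [25,31); WM=11
i=7 t=29 v=3: → [25,35); WM=29
i=8 t=26 v=7: → [25,35); WM=29

[4,23)=9 [25,35)=7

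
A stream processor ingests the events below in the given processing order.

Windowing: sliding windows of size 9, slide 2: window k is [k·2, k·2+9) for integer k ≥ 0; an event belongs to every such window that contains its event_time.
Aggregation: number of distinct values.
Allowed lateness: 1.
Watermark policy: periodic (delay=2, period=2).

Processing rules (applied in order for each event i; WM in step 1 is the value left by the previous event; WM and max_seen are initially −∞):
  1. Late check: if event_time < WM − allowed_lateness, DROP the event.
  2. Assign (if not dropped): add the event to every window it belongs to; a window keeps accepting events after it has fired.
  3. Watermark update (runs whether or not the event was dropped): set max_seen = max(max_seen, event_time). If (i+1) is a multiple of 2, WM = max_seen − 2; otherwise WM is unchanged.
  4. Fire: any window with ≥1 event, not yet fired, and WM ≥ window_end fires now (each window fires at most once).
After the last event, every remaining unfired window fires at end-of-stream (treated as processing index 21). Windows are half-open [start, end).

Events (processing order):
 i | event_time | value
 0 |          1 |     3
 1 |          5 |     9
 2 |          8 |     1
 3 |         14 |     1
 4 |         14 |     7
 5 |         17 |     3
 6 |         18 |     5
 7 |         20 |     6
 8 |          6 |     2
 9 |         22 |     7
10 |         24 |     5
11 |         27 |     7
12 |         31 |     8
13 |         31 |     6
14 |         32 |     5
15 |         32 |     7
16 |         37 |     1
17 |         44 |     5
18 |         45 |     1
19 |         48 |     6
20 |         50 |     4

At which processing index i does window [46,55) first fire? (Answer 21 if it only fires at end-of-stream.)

21

i=0 t=1 v=3: → [0,9); WM=−∞
i=1 t=5 v=9: → [4,13),[2,11),[0,9); WM=3
i=2 t=8 v=1: → [8,17),[6,15),[4,13),[2,11),[0,9); WM=3
i=3 t=14 v=1: → [14,23),[12,21),[10,19),[8,17),[6,15); WM=12; [0,9) fires=3 [2,11) fires=2
i=4 t=14 v=7: → [14,23),[12,21),[10,19),[8,17),[6,15); WM=12
i=5 t=17 v=3: → [16,25),[14,23),[12,21),[10,19); WM=15; [4,13) fires=2 [6,15) fires=2
i=6 t=18 v=5: → [18,27),[16,25),[14,23),[12,21),[10,19); WM=15
i=7 t=20 v=6: → [20,29),[18,27),[16,25),[14,23),[12,21); WM=18; [8,17) fires=2
i=8 t=6 v=2: DROP (t<18-1); WM=18
i=9 t=22 v=7: → [22,31),[20,29),[18,27),[16,25),[14,23); WM=20; [10,19) fires=4
i=10 t=24 v=5: → [24,33),[22,31),[20,29),[18,27),[16,25); WM=20
i=11 t=27 v=7: → [26,35),[24,33),[22,31),[20,29); WM=25; [12,21) fires=5 [14,23) fires=5 [16,25) fires=4
i=12 t=31 v=8: → [30,39),[28,37),[26,35),[24,33); WM=25
i=13 t=31 v=6: → [30,39),[28,37),[26,35),[24,33); WM=29; [18,27) fires=3 [20,29) fires=3
i=14 t=32 v=5: → [32,41),[30,39),[28,37),[26,35),[24,33); WM=29
i=15 t=32 v=7: → [32,41),[30,39),[28,37),[26,35),[24,33); WM=30
i=16 t=37 v=1: → [36,45),[34,43),[32,41),[30,39); WM=30
i=17 t=44 v=5: → [44,53),[42,51),[40,49),[38,47),[36,45); WM=42; [22,31) fires=2 [24,33) fires=4 [26,35) fires=4 [28,37) fires=4 [30,39) fires=5 [32,41) fires=3
i=18 t=45 v=1: → [44,53),[42,51),[40,49),[38,47); WM=42
i=19 t=48 v=6: → [48,57),[46,55),[44,53),[42,51),[40,49); WM=46; [34,43) fires=1 [36,45) fires=2
i=20 t=50 v=4: → [50,59),[48,57),[46,55),[44,53),[42,51); WM=46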